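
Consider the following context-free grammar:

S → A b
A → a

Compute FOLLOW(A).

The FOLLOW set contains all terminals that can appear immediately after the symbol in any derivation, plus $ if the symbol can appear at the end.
A occurs only in S → A b, where it is immediately followed by the terminal b. So FOLLOW(A) = {b}.

Final answer: {b}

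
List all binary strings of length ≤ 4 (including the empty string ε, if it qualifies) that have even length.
Checking every binary string of length 0 to 4:
  Length 0: accepted: ε | rejected: (none)
  Length 1: accepted: (none) | rejected: 0, 1
  Length 2: accepted: 00, 01, 10, 11 | rejected: (none)
  Length 3: accepted: (none) | rejected: 000, 001, 010, 011, 100, 101, 110, 111
  Length 4: accepted: 0000, 0001, 0010, 0011, 0100, 0101, 0110, 0111, 1000, 1001, 1010, 1011, 1100, 1101, 1110, 1111 | rejected: (none)
Total: 21 string(s).

Final answer: ε, 00, 01, 10, 11, 0000, 0001, 0010, 0011, 0100, 0101, 0110, 0111, 1000, 1001, 1010, 1011, 1100, 1101, 1110, 1111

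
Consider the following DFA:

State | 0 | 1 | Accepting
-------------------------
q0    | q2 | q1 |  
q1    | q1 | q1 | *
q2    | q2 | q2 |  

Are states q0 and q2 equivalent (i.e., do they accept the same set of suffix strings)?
Try the suffix "1".
From q0: q0 → q1 — accepting.
From q2: q2 → q2 — not accepting.
The two states disagree on this suffix, so they are not equivalent.

Final answer: No. Distinguishing string: "1" - accepted from q0 but not from q2.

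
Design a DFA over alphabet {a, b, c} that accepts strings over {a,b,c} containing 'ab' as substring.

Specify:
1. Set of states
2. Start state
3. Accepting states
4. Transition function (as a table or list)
One valid DFA (any DFA recognizing the same language is acceptable):
States: {q0, q1, q2}
Start: q0
Accepting: {q2}
Transitions (accepting states marked with *):
State | a | b | c | Accepting
-----------------------------
q0    | q1 | q0 | q0 |  
q1    | q1 | q2 | q0 |  
q2    | q2 | q2 | q2 | *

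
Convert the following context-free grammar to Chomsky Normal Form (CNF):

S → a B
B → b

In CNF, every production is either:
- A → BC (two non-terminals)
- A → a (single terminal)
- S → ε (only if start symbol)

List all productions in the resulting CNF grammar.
The grammar has no ε-productions or unit productions to eliminate.
S → a B has terminal a in a right-hand side of length ≥ 2: introduce T_a → a and use T_a in place of a.
B → b is already in CNF (single terminal) – keep it.
S → a B becomes S → T_a B.
Resulting CNF grammar (3 productions): T_a → a; B → b; S → T_a B

Final answer: T_a → a; B → b; S → T_a B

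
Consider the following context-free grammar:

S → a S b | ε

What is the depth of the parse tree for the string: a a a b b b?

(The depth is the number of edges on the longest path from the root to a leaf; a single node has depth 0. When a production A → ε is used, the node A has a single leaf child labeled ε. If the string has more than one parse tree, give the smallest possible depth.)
The only parse tree applies S → a S b 3 times (once per matching a…b pair) and then S → ε.
The S nodes sit at depths 0, 1, …, 3; the innermost S (depth 3) has the single child ε at depth 4.
The terminal leaves a, b are at depths 1..3, so the longest root-to-leaf path is S → S → … → S → ε with 4 edges.
Depth = 4.

Final answer: 4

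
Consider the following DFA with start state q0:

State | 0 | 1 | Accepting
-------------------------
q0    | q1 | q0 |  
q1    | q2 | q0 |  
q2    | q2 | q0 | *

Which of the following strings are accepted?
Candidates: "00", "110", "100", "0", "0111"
"00": q0 → q1 → q2; q2 is accepting → accepted
"110": q0 → q0 → q0 → q1; q1 is not accepting → rejected
"100": q0 → q0 → q1 → q2; q2 is accepting → accepted
"0": q0 → q1; q1 is not accepting → rejected
"0111": q0 → q1 → q0 → q0 → q0; q0 is not accepting → rejected

Final answer: "00", "100"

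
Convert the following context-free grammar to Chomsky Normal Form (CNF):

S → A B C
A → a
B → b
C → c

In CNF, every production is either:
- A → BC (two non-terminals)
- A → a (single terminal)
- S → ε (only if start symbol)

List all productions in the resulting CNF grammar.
The grammar has no ε-productions or unit productions to eliminate.
A → a is already in CNF (single terminal) – keep it.
B → b is already in CNF (single terminal) – keep it.
C → c is already in CNF (single terminal) – keep it.
S → A B C has 3 symbols on the right: break it into binary productions S → A X0, X0 → B C.
Resulting CNF grammar (5 productions): A → a; B → b; C → c; S → A X0; X0 → B C

Final answer: A → a; B → b; C → c; S → A X0; X0 → B C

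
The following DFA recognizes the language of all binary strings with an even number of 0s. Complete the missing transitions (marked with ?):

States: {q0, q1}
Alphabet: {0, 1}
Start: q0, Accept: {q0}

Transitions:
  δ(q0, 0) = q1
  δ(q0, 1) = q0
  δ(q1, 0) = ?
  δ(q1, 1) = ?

What each state remembers (consistent with the given transitions and accept states):
  q0: an even number of 0s has been read so far
  q1: an odd number of 0s has been read so far
Filling in the missing entries:
  δ(q1, 0): in q1 (an odd number of 0s has been read so far), after reading 0 we have: an even number of 0s has been read so far → q0
  δ(q1, 1): in q1 (an odd number of 0s has been read so far), after reading 1 we have: an odd number of 0s has been read so far → q1

Final answer: δ(q1, 0) = q0; δ(q1, 1) = q1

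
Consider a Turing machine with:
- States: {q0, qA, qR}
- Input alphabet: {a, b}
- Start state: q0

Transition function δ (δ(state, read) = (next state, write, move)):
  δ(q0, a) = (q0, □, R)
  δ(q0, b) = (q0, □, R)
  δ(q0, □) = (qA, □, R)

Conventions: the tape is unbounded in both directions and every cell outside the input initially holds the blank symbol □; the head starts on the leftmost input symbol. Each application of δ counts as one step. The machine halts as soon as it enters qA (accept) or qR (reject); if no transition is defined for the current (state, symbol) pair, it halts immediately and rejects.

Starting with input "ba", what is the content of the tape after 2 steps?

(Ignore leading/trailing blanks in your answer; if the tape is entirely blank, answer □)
Step 0: [q0]ba (head at position 0)
Step 1: δ(q0, b) = (q0, □, R)  ⊢  □[q0]a (head at position 1)
Step 2: δ(q0, a) = (q0, □, R)  ⊢  □□[q0]□ (head at position 2)
Tape after 2 steps (ignoring surrounding blanks): □

Final answer: Tape: □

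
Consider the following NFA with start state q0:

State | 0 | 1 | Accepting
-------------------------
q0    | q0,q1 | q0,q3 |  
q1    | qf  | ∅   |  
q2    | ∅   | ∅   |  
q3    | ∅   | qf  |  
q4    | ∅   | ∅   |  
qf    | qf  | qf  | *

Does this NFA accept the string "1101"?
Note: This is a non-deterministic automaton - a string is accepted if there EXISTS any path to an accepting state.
Track the set of states the NFA could be in: start {q0}
Read '1': {q0} → {q0, q3}
Read '1': {q0, q3} → {q0, q3, qf}
Read '0': {q0, q3, qf} → {q0, q1, qf}
Read '1': {q0, q1, qf} → {q0, q3, qf}
Final set {q0, q3, qf} contains accepting state(s) {qf} → accepted.

Final answer: Yes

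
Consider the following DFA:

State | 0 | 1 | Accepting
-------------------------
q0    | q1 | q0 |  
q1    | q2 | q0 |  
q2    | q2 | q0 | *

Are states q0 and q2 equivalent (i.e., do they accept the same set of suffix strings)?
Try the suffix ε (the empty string).
From q0: q0 — not accepting.
From q2: q2 — accepting.
The two states disagree on this suffix, so they are not equivalent.

Final answer: No. Distinguishing string: ε (the empty string) - accepted from q2 but not from q0.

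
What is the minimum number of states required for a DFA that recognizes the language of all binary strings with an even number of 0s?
Language: binary strings with an even number of 0s
Lower bound (Myhill–Nerode): the prefixes ε, 0 are pairwise distinguishable:
  ε vs 0: suffix ε distinguishes them (ε has zero 0s (accepted), 0 has one 0 (rejected))
So any DFA needs at least 2 states.
Upper bound: a DFA with 2 states exists (one state per class above).
Minimum states: 2

Final answer: 2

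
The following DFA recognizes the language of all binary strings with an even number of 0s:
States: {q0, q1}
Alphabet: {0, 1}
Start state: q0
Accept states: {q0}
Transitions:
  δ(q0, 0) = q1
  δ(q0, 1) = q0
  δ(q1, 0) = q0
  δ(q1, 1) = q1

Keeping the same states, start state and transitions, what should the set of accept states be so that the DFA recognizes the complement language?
The DFA is complete (every state has a transition on every symbol), so the complement
is recognized by the same DFA with accepting and non-accepting states swapped.
Original accept states: {q0}
Complement accept states = All states - Original accept states
= {q0, q1} - {q0}
= {q1}
Complement language: strings with an ODD number of 0s

Final answer: {q1}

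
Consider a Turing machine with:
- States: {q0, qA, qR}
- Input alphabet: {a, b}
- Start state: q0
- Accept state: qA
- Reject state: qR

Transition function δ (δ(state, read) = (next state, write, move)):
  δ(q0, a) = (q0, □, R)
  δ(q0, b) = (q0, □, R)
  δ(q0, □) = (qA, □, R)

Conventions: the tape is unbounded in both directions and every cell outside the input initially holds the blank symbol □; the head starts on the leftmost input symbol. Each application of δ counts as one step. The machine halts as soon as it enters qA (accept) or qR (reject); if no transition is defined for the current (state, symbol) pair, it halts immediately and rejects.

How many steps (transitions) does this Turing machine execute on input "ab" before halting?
Step 0: [q0]ab (head at position 0)
Step 1: δ(q0, a) = (q0, □, R)  ⊢  □[q0]b (head at position 1)
Step 2: δ(q0, b) = (q0, □, R)  ⊢  □□[q0]□ (head at position 2)
Step 3: δ(q0, □) = (qA, □, R)  ⊢  □□□[qA]□ (head at position 3)
The machine is in qA, so it halts and accepts.
Number of transitions executed: 3.

Final answer: 3 steps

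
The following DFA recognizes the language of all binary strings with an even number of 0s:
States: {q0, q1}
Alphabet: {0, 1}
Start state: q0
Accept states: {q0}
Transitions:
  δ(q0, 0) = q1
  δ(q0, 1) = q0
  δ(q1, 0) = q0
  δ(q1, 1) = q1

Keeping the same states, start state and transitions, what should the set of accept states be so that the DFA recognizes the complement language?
The DFA is complete (every state has a transition on every symbol), so the complement
is recognized by the same DFA with accepting and non-accepting states swapped.
Original accept states: {q0}
Complement accept states = All states - Original accept states
= {q0, q1} - {q0}
= {q1}
Complement language: strings with an ODD number of 0s

Final answer: {q1}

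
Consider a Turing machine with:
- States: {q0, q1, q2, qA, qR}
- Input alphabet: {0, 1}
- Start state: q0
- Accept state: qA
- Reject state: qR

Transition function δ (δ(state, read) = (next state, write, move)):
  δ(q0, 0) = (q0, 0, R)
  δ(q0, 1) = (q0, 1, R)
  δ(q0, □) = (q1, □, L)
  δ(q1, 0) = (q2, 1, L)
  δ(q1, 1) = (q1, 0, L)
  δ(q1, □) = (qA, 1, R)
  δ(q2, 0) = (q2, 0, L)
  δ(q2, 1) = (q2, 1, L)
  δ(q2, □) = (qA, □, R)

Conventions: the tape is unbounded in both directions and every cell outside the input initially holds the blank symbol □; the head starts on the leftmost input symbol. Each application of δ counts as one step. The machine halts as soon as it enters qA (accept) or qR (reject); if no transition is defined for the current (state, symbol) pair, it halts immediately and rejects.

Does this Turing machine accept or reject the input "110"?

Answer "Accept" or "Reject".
Step 0: [q0]110 (head at position 0)
Step 1: δ(q0, 1) = (q0, 1, R)  ⊢  1[q0]10 (head at position 1)
Step 2: δ(q0, 1) = (q0, 1, R)  ⊢  11[q0]0 (head at position 2)
Step 3: δ(q0, 0) = (q0, 0, R)  ⊢  110[q0]□ (head at position 3)
Step 4: δ(q0, □) = (q1, □, L)  ⊢  11[q1]0□ (head at position 2)
Step 5: δ(q1, 0) = (q2, 1, L)  ⊢  1[q2]11□ (head at position 1)
Step 6: δ(q2, 1) = (q2, 1, L)  ⊢  [q2]111□ (head at position 0)
Step 7: δ(q2, 1) = (q2, 1, L)  ⊢  [q2]□111□ (head at position -1)
Step 8: δ(q2, □) = (qA, □, R)  ⊢  □[qA]111□ (head at position 0)
The machine is in qA, so it halts and accepts.

Final answer: Accept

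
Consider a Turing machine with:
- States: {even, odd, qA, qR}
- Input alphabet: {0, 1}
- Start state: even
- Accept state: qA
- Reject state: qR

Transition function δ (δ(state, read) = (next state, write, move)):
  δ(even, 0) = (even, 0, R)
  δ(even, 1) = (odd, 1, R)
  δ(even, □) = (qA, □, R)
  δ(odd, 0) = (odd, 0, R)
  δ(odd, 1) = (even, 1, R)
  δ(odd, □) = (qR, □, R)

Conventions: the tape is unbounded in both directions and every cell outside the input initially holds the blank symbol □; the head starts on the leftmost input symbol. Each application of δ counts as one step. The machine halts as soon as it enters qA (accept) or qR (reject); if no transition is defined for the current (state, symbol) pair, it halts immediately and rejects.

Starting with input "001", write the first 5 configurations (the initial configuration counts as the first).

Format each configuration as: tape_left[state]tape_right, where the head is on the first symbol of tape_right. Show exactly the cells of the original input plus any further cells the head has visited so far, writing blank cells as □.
Step 0: [even]001 (head at position 0)
Step 1: δ(even, 0) = (even, 0, R)  ⊢  0[even]01 (head at position 1)
Step 2: δ(even, 0) = (even, 0, R)  ⊢  00[even]1 (head at position 2)
Step 3: δ(even, 1) = (odd, 1, R)  ⊢  001[odd]□ (head at position 3)
Step 4: δ(odd, □) = (qR, □, R)  ⊢  001□[qR]□ (head at position 4)

Final answer: [even]001 ⊢ 0[even]01 ⊢ 00[even]1 ⊢ 001[odd]□ ⊢ 001□[qR]□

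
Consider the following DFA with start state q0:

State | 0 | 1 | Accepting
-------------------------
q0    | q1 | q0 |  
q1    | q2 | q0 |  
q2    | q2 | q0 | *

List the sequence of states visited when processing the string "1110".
q0 → q0 → q0 → q0 → q1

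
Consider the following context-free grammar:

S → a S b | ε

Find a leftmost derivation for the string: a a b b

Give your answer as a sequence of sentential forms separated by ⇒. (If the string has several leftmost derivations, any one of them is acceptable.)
Start with S.
Step 1: the leftmost non-terminal is S; apply S → a S b:  a S b
Step 2: the leftmost non-terminal is S; apply S → a S b:  a a S b b
Step 3: the leftmost non-terminal is S; apply S → ε:  a a b b

Final answer: S ⇒ a S b ⇒ a a S b b ⇒ a a b b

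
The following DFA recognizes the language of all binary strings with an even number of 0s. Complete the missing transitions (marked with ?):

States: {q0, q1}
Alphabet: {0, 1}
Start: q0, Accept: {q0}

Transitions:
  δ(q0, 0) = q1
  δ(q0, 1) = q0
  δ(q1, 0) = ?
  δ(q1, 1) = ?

What each state remembers (consistent with the given transitions and accept states):
  q0: an even number of 0s has been read so far
  q1: an odd number of 0s has been read so far
Filling in the missing entries:
  δ(q1, 0): in q1 (an odd number of 0s has been read so far), after reading 0 we have: an even number of 0s has been read so far → q0
  δ(q1, 1): in q1 (an odd number of 0s has been read so far), after reading 1 we have: an odd number of 0s has been read so far → q1

Final answer: δ(q1, 0) = q0; δ(q1, 1) = q1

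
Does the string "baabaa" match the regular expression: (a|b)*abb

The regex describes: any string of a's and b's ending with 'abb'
No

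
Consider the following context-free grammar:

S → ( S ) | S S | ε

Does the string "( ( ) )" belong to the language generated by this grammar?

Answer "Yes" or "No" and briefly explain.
A derivation exists: S ⇒ ( S ) ⇒ ( ( S ) ) ⇒ ( ( ) ) (using S → ( S ) twice, then S → ε).

Final answer: Yes - a valid derivation exists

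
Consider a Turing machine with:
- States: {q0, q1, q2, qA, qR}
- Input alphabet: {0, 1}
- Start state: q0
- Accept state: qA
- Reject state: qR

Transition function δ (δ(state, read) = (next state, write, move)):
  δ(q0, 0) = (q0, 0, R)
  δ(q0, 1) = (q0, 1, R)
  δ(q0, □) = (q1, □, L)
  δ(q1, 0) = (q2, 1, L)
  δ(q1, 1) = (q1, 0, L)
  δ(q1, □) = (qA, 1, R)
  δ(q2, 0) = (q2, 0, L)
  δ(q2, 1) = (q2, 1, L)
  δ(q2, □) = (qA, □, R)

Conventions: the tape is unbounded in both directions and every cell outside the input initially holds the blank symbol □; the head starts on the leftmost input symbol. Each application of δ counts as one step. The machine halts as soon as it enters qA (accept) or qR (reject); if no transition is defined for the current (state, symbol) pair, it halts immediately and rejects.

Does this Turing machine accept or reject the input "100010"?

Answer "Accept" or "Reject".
Step 0: [q0]100010 (head at position 0)
Step 1: δ(q0, 1) = (q0, 1, R)  ⊢  1[q0]00010 (head at position 1)
Step 2: δ(q0, 0) = (q0, 0, R)  ⊢  10[q0]0010 (head at position 2)
Step 3: δ(q0, 0) = (q0, 0, R)  ⊢  100[q0]010 (head at position 3)
Step 4: δ(q0, 0) = (q0, 0, R)  ⊢  1000[q0]10 (head at position 4)
Step 5: δ(q0, 1) = (q0, 1, R)  ⊢  10001[q0]0 (head at position 5)
Step 6: δ(q0, 0) = (q0, 0, R)  ⊢  100010[q0]□ (head at position 6)
Step 7: δ(q0, □) = (q1, □, L)  ⊢  10001[q1]0□ (head at position 5)
Step 8: δ(q1, 0) = (q2, 1, L)  ⊢  1000[q2]11□ (head at position 4)
Step 9: δ(q2, 1) = (q2, 1, L)  ⊢  100[q2]011□ (head at position 3)
Step 10: δ(q2, 0) = (q2, 0, L)  ⊢  10[q2]0011□ (head at position 2)
Step 11: δ(q2, 0) = (q2, 0, L)  ⊢  1[q2]00011□ (head at position 1)
Step 12: δ(q2, 0) = (q2, 0, L)  ⊢  [q2]100011□ (head at position 0)
Step 13: δ(q2, 1) = (q2, 1, L)  ⊢  [q2]□100011□ (head at position -1)
Step 14: δ(q2, □) = (qA, □, R)  ⊢  □[qA]100011□ (head at position 0)
The machine is in qA, so it halts and accepts.

Final answer: Accept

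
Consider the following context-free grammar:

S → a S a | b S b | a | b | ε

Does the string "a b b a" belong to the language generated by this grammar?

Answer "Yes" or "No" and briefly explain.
A derivation exists: S ⇒ a S a ⇒ a b S b a ⇒ a b b a (using S → a S a, S → b S b, then S → ε).

Final answer: Yes - a valid derivation exists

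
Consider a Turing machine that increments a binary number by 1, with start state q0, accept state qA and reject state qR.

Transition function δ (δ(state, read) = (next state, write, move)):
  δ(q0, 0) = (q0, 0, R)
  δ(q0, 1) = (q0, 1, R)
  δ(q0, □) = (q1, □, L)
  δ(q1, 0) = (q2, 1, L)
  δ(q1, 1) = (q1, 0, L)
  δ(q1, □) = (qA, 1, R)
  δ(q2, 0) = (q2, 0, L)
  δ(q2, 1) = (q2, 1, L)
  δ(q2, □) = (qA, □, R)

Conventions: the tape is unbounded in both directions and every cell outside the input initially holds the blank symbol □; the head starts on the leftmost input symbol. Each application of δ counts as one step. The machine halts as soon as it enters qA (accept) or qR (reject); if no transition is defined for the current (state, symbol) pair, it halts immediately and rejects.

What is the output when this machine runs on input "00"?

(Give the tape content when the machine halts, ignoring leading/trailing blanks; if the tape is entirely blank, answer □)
Step 0: [q0]00 (head at position 0)
Step 1: δ(q0, 0) = (q0, 0, R)  ⊢  0[q0]0 (head at position 1)
Step 2: δ(q0, 0) = (q0, 0, R)  ⊢  00[q0]□ (head at position 2)
Step 3: δ(q0, □) = (q1, □, L)  ⊢  0[q1]0□ (head at position 1)
Step 4: δ(q1, 0) = (q2, 1, L)  ⊢  [q2]01□ (head at position 0)
Step 5: δ(q2, 0) = (q2, 0, L)  ⊢  [q2]□01□ (head at position -1)
Step 6: δ(q2, □) = (qA, □, R)  ⊢  □[qA]01□ (head at position 0)
The machine is in qA, so it halts and accepts.
Tape content when halted (ignoring surrounding blanks): 01

Final answer: Output: 01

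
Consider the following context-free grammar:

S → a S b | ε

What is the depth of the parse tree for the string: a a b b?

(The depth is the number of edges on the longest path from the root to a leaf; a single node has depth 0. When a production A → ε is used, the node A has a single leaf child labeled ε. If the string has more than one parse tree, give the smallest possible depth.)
The only parse tree applies S → a S b 2 times (once per matching a…b pair) and then S → ε.
The S nodes sit at depths 0, 1, …, 2; the innermost S (depth 2) has the single child ε at depth 3.
The terminal leaves a, b are at depths 1..2, so the longest root-to-leaf path is S → S → … → S → ε with 3 edges.
Depth = 3.

Final answer: 3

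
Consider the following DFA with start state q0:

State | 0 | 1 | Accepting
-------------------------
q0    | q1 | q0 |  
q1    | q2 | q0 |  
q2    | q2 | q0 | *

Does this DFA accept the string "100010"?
Start in q0.
Read '1': q0 → q0
Read '0': q0 → q1
Read '0': q1 → q2
Read '0': q2 → q2
Read '1': q2 → q0
Read '0': q0 → q1
Final state q1 is not accepting, so the string is rejected.

Final answer: No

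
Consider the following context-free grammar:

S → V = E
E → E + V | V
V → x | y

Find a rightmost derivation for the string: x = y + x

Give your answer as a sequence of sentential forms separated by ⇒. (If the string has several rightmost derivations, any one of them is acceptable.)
Start with S.
Step 1: the rightmost non-terminal is S; apply S → V = E:  V = E
Step 2: the rightmost non-terminal is E; apply E → E + V:  V = E + V
Step 3: the rightmost non-terminal is V; apply V → x:  V = E + x
Step 4: the rightmost non-terminal is E; apply E → V:  V = V + x
Step 5: the rightmost non-terminal is V; apply V → y:  V = y + x
Step 6: the rightmost non-terminal is V; apply V → x:  x = y + x

Final answer: S ⇒ V = E ⇒ V = E + V ⇒ V = E + x ⇒ V = V + x ⇒ V = y + x ⇒ x = y + x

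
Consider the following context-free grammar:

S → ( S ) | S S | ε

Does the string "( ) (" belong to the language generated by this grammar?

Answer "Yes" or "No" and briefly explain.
Each production adds parentheses only in matched pairs (S → ( S )) or none at all, so every derived string has equally many '(' and ')'. The string ( ) ( has two '(' and one ')', so it cannot be derived.

Final answer: No - no valid derivation exists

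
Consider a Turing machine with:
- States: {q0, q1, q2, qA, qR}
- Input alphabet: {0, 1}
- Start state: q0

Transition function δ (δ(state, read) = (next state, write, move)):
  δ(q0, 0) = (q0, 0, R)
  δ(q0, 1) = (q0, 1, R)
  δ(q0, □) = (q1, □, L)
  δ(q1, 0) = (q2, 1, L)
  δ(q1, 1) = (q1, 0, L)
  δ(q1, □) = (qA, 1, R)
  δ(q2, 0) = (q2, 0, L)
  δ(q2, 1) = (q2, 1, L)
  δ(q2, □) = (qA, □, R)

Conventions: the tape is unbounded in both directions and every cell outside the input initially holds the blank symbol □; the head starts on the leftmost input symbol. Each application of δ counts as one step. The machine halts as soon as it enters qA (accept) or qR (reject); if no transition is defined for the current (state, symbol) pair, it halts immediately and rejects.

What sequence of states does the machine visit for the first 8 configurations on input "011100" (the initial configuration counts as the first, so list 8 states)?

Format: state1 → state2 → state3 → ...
Step 0: [q0]011100 (head at position 0)
Step 1: δ(q0, 0) = (q0, 0, R)  ⊢  0[q0]11100 (head at position 1)
Step 2: δ(q0, 1) = (q0, 1, R)  ⊢  01[q0]1100 (head at position 2)
Step 3: δ(q0, 1) = (q0, 1, R)  ⊢  011[q0]100 (head at position 3)
Step 4: δ(q0, 1) = (q0, 1, R)  ⊢  0111[q0]00 (head at position 4)
Step 5: δ(q0, 0) = (q0, 0, R)  ⊢  01110[q0]0 (head at position 5)
Step 6: δ(q0, 0) = (q0, 0, R)  ⊢  011100[q0]□ (head at position 6)
Step 7: δ(q0, □) = (q1, □, L)  ⊢  01110[q1]0□ (head at position 5)
Reading off the states of these 8 configurations: q0 → q0 → q0 → q0 → q0 → q0 → q0 → q1

Final answer: q0 → q0 → q0 → q0 → q0 → q0 → q0 → q1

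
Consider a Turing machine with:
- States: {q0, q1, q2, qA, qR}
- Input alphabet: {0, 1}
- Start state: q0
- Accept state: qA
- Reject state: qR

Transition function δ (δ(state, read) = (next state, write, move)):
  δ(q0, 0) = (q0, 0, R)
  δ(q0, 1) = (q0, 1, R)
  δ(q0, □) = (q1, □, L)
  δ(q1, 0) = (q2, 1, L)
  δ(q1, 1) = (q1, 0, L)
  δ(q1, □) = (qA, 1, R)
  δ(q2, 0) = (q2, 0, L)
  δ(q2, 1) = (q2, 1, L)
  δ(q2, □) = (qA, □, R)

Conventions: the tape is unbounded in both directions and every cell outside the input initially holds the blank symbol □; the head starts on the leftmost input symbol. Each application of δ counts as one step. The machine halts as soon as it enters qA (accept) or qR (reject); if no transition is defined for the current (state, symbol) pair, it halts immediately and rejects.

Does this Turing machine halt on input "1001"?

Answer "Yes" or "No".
Step 0: [q0]1001 (head at position 0)
Step 1: δ(q0, 1) = (q0, 1, R)  ⊢  1[q0]001 (head at position 1)
Step 2: δ(q0, 0) = (q0, 0, R)  ⊢  10[q0]01 (head at position 2)
Step 3: δ(q0, 0) = (q0, 0, R)  ⊢  100[q0]1 (head at position 3)
Step 4: δ(q0, 1) = (q0, 1, R)  ⊢  1001[q0]□ (head at position 4)
Step 5: δ(q0, □) = (q1, □, L)  ⊢  100[q1]1□ (head at position 3)
Step 6: δ(q1, 1) = (q1, 0, L)  ⊢  10[q1]00□ (head at position 2)
Step 7: δ(q1, 0) = (q2, 1, L)  ⊢  1[q2]010□ (head at position 1)
Step 8: δ(q2, 0) = (q2, 0, L)  ⊢  [q2]1010□ (head at position 0)
Step 9: δ(q2, 1) = (q2, 1, L)  ⊢  [q2]□1010□ (head at position -1)
Step 10: δ(q2, □) = (qA, □, R)  ⊢  □[qA]1010□ (head at position 0)
The machine is in qA, so it halts and accepts.
It halts after 10 steps.

Final answer: Yes - halts after 10 steps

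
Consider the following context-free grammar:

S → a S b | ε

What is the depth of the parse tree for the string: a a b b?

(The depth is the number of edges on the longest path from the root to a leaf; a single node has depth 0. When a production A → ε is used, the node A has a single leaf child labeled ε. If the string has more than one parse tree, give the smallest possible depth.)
The only parse tree applies S → a S b 2 times (once per matching a…b pair) and then S → ε.
The S nodes sit at depths 0, 1, …, 2; the innermost S (depth 2) has the single child ε at depth 3.
The terminal leaves a, b are at depths 1..2, so the longest root-to-leaf path is S → S → … → S → ε with 3 edges.
Depth = 3.

Final answer: 3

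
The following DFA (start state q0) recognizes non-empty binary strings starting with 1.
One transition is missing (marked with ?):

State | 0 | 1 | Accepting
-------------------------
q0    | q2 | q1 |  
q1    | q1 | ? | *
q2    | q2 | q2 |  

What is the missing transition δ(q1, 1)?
q1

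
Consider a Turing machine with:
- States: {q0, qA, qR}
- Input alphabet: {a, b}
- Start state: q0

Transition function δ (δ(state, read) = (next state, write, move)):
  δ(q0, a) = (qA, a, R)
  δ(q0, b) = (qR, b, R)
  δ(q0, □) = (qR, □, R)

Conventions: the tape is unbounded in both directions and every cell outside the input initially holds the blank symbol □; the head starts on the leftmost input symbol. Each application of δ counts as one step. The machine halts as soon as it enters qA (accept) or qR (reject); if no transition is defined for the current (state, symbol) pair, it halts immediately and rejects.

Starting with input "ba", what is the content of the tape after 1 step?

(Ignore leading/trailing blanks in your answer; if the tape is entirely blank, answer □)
Step 0: [q0]ba (head at position 0)
Step 1: δ(q0, b) = (qR, b, R)  ⊢  b[qR]a (head at position 1)
Tape after 1 step (ignoring surrounding blanks): ba

Final answer: Tape: ba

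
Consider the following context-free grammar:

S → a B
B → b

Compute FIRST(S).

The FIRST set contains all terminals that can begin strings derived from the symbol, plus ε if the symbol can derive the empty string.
S has the single production S → a B, whose right-hand side begins with the terminal a. So FIRST(S) = {a}.

Final answer: {a}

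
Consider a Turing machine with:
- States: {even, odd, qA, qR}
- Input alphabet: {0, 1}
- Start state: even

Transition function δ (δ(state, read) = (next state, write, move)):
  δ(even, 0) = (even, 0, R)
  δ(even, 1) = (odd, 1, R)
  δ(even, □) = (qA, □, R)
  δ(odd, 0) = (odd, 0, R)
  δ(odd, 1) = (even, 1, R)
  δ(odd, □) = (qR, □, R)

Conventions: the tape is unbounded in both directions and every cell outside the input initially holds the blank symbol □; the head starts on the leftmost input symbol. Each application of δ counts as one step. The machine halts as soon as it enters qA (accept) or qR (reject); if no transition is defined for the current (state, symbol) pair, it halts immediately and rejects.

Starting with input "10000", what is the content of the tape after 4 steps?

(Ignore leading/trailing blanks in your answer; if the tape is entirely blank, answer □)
Step 0: [even]10000 (head at position 0)
Step 1: δ(even, 1) = (odd, 1, R)  ⊢  1[odd]0000 (head at position 1)
Step 2: δ(odd, 0) = (odd, 0, R)  ⊢  10[odd]000 (head at position 2)
Step 3: δ(odd, 0) = (odd, 0, R)  ⊢  100[odd]00 (head at position 3)
Step 4: δ(odd, 0) = (odd, 0, R)  ⊢  1000[odd]0 (head at position 4)
Tape after 4 steps (ignoring surrounding blanks): 10000

Final answer: Tape: 10000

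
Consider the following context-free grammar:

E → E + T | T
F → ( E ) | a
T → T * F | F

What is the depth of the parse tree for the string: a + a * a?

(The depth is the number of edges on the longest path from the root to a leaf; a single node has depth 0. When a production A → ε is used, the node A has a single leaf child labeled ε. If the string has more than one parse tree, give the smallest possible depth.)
The grammar is unambiguous; the parse tree of a + a * a is:
E → E + T at the root (depth 0).
  Left E (depth 1) → T (2) → F (3) → a (4).
  Right T (depth 1) → T * F; that T (2) → F (3) → a (4); F (2) → a (3).
The longest root-to-leaf paths have 4 edges.
Depth = 4.

Final answer: 4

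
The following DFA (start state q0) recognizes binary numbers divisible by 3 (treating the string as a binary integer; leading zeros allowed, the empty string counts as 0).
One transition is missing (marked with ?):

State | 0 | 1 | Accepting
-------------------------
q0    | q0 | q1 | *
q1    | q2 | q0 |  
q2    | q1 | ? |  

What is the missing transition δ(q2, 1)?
q2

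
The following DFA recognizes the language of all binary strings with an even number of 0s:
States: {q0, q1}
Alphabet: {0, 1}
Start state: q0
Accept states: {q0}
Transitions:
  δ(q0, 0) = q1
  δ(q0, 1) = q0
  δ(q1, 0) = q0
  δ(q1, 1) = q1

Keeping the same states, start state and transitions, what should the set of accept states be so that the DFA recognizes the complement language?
The DFA is complete (every state has a transition on every symbol), so the complement
is recognized by the same DFA with accepting and non-accepting states swapped.
Original accept states: {q0}
Complement accept states = All states - Original accept states
= {q0, q1} - {q0}
= {q1}
Complement language: strings with an ODD number of 0s

Final answer: {q1}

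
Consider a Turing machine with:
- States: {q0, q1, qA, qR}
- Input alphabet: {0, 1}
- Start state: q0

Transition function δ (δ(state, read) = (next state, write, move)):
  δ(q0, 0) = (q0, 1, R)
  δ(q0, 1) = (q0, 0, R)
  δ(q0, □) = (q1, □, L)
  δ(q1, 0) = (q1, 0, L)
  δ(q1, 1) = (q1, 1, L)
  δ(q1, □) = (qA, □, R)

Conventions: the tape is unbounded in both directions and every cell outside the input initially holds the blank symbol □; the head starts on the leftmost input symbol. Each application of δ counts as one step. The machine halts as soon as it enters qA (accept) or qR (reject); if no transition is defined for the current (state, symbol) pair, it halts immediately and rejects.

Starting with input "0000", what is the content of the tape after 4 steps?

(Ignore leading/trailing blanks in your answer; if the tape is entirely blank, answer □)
Step 0: [q0]0000 (head at position 0)
Step 1: δ(q0, 0) = (q0, 1, R)  ⊢  1[q0]000 (head at position 1)
Step 2: δ(q0, 0) = (q0, 1, R)  ⊢  11[q0]00 (head at position 2)
Step 3: δ(q0, 0) = (q0, 1, R)  ⊢  111[q0]0 (head at position 3)
Step 4: δ(q0, 0) = (q0, 1, R)  ⊢  1111[q0]□ (head at position 4)
Tape after 4 steps (ignoring surrounding blanks): 1111

Final answer: Tape: 1111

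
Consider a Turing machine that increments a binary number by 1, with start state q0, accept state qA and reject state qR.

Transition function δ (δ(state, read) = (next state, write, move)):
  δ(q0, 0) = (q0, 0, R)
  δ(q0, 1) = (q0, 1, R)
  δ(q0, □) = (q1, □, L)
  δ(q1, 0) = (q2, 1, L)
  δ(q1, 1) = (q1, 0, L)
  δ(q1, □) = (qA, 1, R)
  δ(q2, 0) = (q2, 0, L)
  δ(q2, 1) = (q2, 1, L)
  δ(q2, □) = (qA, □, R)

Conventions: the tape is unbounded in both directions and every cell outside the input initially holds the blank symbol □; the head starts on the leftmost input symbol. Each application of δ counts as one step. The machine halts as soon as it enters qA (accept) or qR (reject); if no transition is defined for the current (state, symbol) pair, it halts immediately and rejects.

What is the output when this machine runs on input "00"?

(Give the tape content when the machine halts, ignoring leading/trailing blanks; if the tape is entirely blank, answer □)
Step 0: [q0]00 (head at position 0)
Step 1: δ(q0, 0) = (q0, 0, R)  ⊢  0[q0]0 (head at position 1)
Step 2: δ(q0, 0) = (q0, 0, R)  ⊢  00[q0]□ (head at position 2)
Step 3: δ(q0, □) = (q1, □, L)  ⊢  0[q1]0□ (head at position 1)
Step 4: δ(q1, 0) = (q2, 1, L)  ⊢  [q2]01□ (head at position 0)
Step 5: δ(q2, 0) = (q2, 0, L)  ⊢  [q2]□01□ (head at position -1)
Step 6: δ(q2, □) = (qA, □, R)  ⊢  □[qA]01□ (head at position 0)
The machine is in qA, so it halts and accepts.
Tape content when halted (ignoring surrounding blanks): 01

Final answer: Output: 01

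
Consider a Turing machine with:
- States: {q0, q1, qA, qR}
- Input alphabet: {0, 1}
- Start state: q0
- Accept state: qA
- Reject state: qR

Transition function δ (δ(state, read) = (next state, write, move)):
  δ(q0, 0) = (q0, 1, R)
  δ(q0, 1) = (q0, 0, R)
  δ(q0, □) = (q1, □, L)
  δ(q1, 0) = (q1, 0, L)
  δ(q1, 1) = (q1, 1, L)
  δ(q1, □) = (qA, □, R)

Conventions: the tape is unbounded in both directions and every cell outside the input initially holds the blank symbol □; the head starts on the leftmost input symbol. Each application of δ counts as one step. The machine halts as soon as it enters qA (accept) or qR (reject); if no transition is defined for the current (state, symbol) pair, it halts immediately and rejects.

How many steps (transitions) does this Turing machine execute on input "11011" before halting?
Step 0: [q0]11011 (head at position 0)
Step 1: δ(q0, 1) = (q0, 0, R)  ⊢  0[q0]1011 (head at position 1)
Step 2: δ(q0, 1) = (q0, 0, R)  ⊢  00[q0]011 (head at position 2)
Step 3: δ(q0, 0) = (q0, 1, R)  ⊢  001[q0]11 (head at position 3)
Step 4: δ(q0, 1) = (q0, 0, R)  ⊢  0010[q0]1 (head at position 4)
Step 5: δ(q0, 1) = (q0, 0, R)  ⊢  00100[q0]□ (head at position 5)
Step 6: δ(q0, □) = (q1, □, L)  ⊢  0010[q1]0□ (head at position 4)
Step 7: δ(q1, 0) = (q1, 0, L)  ⊢  001[q1]00□ (head at position 3)
Step 8: δ(q1, 0) = (q1, 0, L)  ⊢  00[q1]100□ (head at position 2)
Step 9: δ(q1, 1) = (q1, 1, L)  ⊢  0[q1]0100□ (head at position 1)
Step 10: δ(q1, 0) = (q1, 0, L)  ⊢  [q1]00100□ (head at position 0)
Step 11: δ(q1, 0) = (q1, 0, L)  ⊢  [q1]□00100□ (head at position -1)
Step 12: δ(q1, □) = (qA, □, R)  ⊢  □[qA]00100□ (head at position 0)
The machine is in qA, so it halts and accepts.
Number of transitions executed: 12.

Final answer: 12 steps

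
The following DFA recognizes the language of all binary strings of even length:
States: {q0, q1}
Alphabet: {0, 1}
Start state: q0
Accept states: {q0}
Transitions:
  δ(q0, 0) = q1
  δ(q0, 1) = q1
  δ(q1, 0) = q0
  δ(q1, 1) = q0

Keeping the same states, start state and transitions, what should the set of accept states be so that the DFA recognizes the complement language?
The DFA is complete (every state has a transition on every symbol), so the complement
is recognized by the same DFA with accepting and non-accepting states swapped.
Original accept states: {q0}
Complement accept states = All states - Original accept states
= {q0, q1} - {q0}
= {q1}
Complement language: strings of ODD length

Final answer: {q1}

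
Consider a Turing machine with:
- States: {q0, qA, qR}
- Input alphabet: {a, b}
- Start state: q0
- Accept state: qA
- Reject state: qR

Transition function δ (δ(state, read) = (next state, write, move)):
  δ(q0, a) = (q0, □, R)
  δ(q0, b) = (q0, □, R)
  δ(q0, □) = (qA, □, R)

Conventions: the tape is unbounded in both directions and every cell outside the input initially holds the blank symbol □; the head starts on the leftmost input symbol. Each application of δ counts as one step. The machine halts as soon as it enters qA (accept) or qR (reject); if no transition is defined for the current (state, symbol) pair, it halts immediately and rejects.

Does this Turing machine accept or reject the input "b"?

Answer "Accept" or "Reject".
Step 0: [q0]b (head at position 0)
Step 1: δ(q0, b) = (q0, □, R)  ⊢  □[q0]□ (head at position 1)
Step 2: δ(q0, □) = (qA, □, R)  ⊢  □□[qA]□ (head at position 2)
The machine is in qA, so it halts and accepts.

Final answer: Accept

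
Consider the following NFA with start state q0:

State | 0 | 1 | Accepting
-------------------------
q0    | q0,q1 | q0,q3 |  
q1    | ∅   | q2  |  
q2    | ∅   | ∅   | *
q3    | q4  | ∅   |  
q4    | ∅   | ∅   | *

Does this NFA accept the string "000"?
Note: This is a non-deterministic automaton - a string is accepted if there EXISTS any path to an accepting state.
Track the set of states the NFA could be in: start {q0}
Read '0': {q0} → {q0, q1}
Read '0': {q0, q1} → {q0, q1}
Read '0': {q0, q1} → {q0, q1}
Final set {q0, q1} contains no accepting state → rejected.

Final answer: No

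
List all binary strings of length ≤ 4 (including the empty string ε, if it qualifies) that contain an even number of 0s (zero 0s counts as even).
Checking every binary string of length 0 to 4:
  Length 0: accepted: ε | rejected: (none)
  Length 1: accepted: 1 | rejected: 0
  Length 2: accepted: 00, 11 | rejected: 01, 10
  Length 3: accepted: 001, 010, 100, 111 | rejected: 000, 011, 101, 110
  Length 4: accepted: 0000, 0011, 0101, 0110, 1001, 1010, 1100, 1111 | rejected: 0001, 0010, 0100, 0111, 1000, 1011, 1101, 1110
Total: 16 string(s).

Final answer: ε, 1, 00, 11, 001, 010, 100, 111, 0000, 0011, 0101, 0110, 1001, 1010, 1100, 1111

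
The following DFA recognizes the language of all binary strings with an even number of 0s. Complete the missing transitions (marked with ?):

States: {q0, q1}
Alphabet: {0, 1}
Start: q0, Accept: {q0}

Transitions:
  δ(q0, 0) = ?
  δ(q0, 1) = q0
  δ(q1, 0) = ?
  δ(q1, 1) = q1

What each state remembers (consistent with the given transitions and accept states):
  q0: an even number of 0s has been read so far
  q1: an odd number of 0s has been read so far
Filling in the missing entries:
  δ(q0, 0): in q0 (an even number of 0s has been read so far), after reading 0 we have: an odd number of 0s has been read so far → q1
  δ(q1, 0): in q1 (an odd number of 0s has been read so far), after reading 0 we have: an even number of 0s has been read so far → q0

Final answer: δ(q0, 0) = q1; δ(q1, 0) = q0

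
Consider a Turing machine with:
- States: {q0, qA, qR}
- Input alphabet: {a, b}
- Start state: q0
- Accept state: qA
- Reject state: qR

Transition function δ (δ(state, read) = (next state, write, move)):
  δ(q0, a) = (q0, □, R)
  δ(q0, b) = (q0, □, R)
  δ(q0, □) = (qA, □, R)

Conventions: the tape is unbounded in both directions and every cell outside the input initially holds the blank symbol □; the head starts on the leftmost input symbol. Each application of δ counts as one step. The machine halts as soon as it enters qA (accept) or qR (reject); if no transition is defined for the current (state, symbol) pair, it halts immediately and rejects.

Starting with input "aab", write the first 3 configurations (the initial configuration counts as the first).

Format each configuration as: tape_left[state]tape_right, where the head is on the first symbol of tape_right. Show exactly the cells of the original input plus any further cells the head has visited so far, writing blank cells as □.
Step 0: [q0]aab (head at position 0)
Step 1: δ(q0, a) = (q0, □, R)  ⊢  □[q0]ab (head at position 1)
Step 2: δ(q0, a) = (q0, □, R)  ⊢  □□[q0]b (head at position 2)

Final answer: [q0]aab ⊢ □[q0]ab ⊢ □□[q0]b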